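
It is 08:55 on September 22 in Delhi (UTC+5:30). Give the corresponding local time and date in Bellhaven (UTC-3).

00:25 on September 22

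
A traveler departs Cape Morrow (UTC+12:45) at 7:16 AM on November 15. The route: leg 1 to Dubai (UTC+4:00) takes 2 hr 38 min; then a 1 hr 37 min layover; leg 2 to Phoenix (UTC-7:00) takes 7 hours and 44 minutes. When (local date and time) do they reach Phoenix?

11:30 PM on Nov 14

Convert departure to UTC: 7:16 AM − 12:45 = 6:31 PM UTC on Nov 14.
Add 2 hours and 38 minutes leg 1 → 9:09 PM UTC.
Add 1 hour and 37 minutes layover in Dubai → 10:46 PM UTC.
Add 7 hours 44 minutes leg 2 → 6:30 AM UTC (Nov 15).
Phoenix is UTC−7:00, so local arrival = 6:30 AM − 7:00 = 11:30 PM on Nov 14.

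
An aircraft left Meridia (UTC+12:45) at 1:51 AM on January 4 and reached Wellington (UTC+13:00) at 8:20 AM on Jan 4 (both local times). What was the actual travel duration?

6 hours 14 minutes

Wellington is 0:15 ahead of Meridia.
Clock-face elapsed time (ignoring zones) is 6 hours 29 minutes.
Actual elapsed = 6 hours 29 minutes − 0:15 = 6 hours 14 minutes.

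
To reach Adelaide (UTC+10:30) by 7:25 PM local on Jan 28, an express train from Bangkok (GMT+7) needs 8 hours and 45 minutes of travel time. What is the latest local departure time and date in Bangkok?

Target arrival in UTC: 7:25 PM − 10:30 = 8:55 AM on Jan 28.
Subtract 8 hours and 45 minutes → departure 12:10 AM UTC on Jan 28.
Bangkok is UTC+7:00: 12:10 AM + 7:00 = 7:10 AM on Jan 28.

7:10 AM on Jan 28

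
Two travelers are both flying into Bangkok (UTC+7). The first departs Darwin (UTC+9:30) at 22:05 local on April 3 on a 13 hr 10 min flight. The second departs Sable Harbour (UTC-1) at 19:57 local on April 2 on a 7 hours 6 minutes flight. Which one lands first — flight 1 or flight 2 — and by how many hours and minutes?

the second, by 21 hours 42 minutes

Flight 1 in UTC: 22:05 − 9:30 = 12:35 on Apr 3.
+13 hours 10 minutes → arrive 01:45 UTC on Apr 4.
Flight 2 in UTC: 19:57 + 1:00 = 20:57 on Apr 2.
+7 hours and 6 minutes → arrive 04:03 UTC on Apr 3.
Flight 2 lands earlier by 21 hours 42 minutes.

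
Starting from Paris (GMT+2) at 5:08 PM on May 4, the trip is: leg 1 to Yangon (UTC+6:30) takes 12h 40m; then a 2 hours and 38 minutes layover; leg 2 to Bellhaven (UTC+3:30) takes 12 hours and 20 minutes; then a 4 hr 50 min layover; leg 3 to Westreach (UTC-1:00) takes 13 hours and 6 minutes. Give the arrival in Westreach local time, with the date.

11:42 AM on May 6

Convert departure to UTC: 5:08 PM − 2:00 = 3:08 PM UTC on May 4.
Add 12 hours 40 minutes leg 1 → 3:48 AM UTC (May 5).
Add 2 hours 38 minutes layover in Yangon → 6:26 AM UTC.
Add 12 hours and 20 minutes leg 2 → 6:46 PM UTC.
Add 4 hours 50 minutes layover in Bellhaven → 11:36 PM UTC.
Add 13 hours and 6 minutes leg 3 → 12:42 PM UTC (May 6).
Westreach is UTC−1:00, so local arrival = 12:42 PM − 1:00 = 11:42 AM on May 6.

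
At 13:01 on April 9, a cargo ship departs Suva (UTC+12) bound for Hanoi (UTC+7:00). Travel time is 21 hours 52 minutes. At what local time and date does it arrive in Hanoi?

05:53 on Apr 10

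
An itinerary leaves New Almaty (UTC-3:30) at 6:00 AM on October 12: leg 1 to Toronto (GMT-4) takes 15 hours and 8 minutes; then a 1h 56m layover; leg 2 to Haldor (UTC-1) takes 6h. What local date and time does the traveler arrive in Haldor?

Convert departure to UTC: 6:00 AM + 3:30 = 9:30 AM UTC on Oct 12.
Add 15 hours and 8 minutes leg 1 → 12:38 AM UTC (Oct 13).
Add 1 hour 56 minutes layover in Toronto → 2:34 AM UTC.
Add 6 hours leg 2 → 8:34 AM UTC.
Haldor is UTC−1:00, so local arrival = 8:34 AM − 1:00 = 7:34 AM on Oct 13.

7:34 AM on October 13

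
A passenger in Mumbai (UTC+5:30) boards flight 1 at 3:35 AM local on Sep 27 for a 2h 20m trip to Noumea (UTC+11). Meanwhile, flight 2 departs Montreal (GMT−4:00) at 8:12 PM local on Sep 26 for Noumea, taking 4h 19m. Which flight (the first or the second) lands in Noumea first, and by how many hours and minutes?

Flight 1 in UTC: 3:35 AM − 5:30 = 10:05 PM on Sep 26.
+2 hours 20 minutes → arrive 12:25 AM UTC on Sep 27.
Flight 2 in UTC: 8:12 PM + 4:00 = 12:12 AM on Sep 27.
+4 hours 19 minutes → arrive 4:31 AM UTC on Sep 27.
Flight 1 lands earlier by 4 hours 6 minutes.

the first, by 4 hours 6 minutes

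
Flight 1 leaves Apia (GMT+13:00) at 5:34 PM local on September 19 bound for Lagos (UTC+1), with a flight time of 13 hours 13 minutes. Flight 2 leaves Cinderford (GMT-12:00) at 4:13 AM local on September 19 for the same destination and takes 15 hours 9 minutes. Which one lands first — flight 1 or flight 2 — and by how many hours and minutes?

Flight 1 in UTC: 5:34 PM − 13:00 = 4:34 AM on Sep 19.
+13 hours 13 minutes → arrive 5:47 PM UTC on Sep 19.
Flight 2 in UTC: 4:13 AM + 12:00 = 4:13 PM on Sep 19.
+15 hours 9 minutes → arrive 7:22 AM UTC on Sep 20.
Flight 1 lands earlier by 13 hours 35 minutes.

the first, by 13 hours 35 minutes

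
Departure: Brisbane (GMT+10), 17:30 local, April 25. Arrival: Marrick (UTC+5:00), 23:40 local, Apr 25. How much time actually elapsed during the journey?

Marrick is 5:00 behind Brisbane.
Clock-face elapsed time (ignoring zones) is 6 hours 10 minutes.
Actual elapsed = 6 hours 10 minutes + 5:00 = 11 hours 10 minutes.

11 hours 10 minutes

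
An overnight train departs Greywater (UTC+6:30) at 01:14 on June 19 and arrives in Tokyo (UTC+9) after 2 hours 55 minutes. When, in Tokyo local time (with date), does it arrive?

06:39 on June 19

Convert departure to UTC: 01:14 − 6:30 = 18:44 UTC on Jun 18.
Add 2 hours and 55 minutes travel time → 21:39 UTC.
Tokyo is UTC+9:00, so local arrival = 21:39 + 9:00 = 06:39 on Jun 19.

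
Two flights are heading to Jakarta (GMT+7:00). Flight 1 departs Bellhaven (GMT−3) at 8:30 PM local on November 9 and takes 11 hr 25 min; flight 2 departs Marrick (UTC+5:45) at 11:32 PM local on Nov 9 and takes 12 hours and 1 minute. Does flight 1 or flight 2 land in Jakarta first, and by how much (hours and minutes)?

Flight 1 in UTC: 8:30 PM + 3:00 = 11:30 PM on Nov 9.
+11 hours and 25 minutes → arrive 10:55 AM UTC on Nov 10.
Flight 2 in UTC: 11:32 PM − 5:45 = 5:47 PM on Nov 9.
+12 hours and 1 minute → arrive 5:48 AM UTC on Nov 10.
Flight 2 lands earlier by 5 hours 7 minutes.

the second, by 5 hours 7 minutes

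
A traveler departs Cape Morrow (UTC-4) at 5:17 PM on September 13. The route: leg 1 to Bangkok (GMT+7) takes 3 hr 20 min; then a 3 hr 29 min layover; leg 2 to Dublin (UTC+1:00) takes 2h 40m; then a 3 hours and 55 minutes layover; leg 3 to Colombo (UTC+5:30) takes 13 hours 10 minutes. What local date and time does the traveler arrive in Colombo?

5:21 AM on September 15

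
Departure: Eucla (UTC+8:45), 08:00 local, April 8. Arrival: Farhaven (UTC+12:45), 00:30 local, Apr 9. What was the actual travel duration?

12 hours 30 minutes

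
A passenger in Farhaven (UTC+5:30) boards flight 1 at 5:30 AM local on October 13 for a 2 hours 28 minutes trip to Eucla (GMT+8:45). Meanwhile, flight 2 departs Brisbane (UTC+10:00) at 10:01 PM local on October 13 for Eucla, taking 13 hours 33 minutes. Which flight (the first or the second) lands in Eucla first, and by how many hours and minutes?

the first, by 23 hours 6 minutes

Flight 1 in UTC: 5:30 AM − 5:30 = 12:00 AM on Oct 13.
+2 hours 28 minutes → arrive 2:28 AM UTC on Oct 13.
Flight 2 in UTC: 10:01 PM − 10:00 = 12:01 PM on Oct 13.
+13 hours and 33 minutes → arrive 1:34 AM UTC on Oct 14.
Flight 1 lands earlier by 23 hours 6 minutes.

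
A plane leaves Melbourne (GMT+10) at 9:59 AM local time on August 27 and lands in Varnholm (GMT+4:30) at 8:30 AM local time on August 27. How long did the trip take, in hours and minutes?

4 hours 1 minute

Departure in UTC: 9:59 AM − 10:00 = 11:59 PM on Aug 26.
Arrival in UTC: 8:30 AM − 4:30 = 4:00 AM on Aug 27.
Elapsed = 4:00 AM − 11:59 PM (+1 day) = 4 hours 1 minute.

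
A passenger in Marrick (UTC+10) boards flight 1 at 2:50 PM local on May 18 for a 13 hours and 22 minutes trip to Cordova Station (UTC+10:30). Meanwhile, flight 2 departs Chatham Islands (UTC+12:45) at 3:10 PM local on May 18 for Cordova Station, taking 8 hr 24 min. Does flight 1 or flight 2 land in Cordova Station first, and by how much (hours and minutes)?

Flight 1 in UTC: 2:50 PM − 10:00 = 4:50 AM on May 18.
+13 hours 22 minutes → arrive 6:12 PM UTC on May 18.
Flight 2 in UTC: 3:10 PM − 12:45 = 2:25 AM on May 18.
+8 hours 24 minutes → arrive 10:49 AM UTC on May 18.
Flight 2 lands earlier by 7 hours 23 minutes.

the second, by 7 hours 23 minutes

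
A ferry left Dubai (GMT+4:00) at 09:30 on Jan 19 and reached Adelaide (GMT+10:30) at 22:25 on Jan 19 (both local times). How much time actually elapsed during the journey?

6 hours 25 minutes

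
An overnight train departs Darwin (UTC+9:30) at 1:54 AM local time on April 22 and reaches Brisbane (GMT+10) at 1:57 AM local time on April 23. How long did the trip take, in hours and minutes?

23 hours 33 minutes

Departure in UTC: 1:54 AM − 9:30 = 4:24 PM on Apr 21.
Arrival in UTC: 1:57 AM − 10:00 = 3:57 PM on Apr 22.
Elapsed = 3:57 PM − 4:24 PM (+1 day) = 23 hours 33 minutes.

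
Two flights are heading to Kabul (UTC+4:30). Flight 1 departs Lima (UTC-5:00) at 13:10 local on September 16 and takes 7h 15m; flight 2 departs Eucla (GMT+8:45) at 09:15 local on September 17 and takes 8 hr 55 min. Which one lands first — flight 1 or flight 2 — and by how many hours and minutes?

the first, by 8 hours

Flight 1 in UTC: 13:10 + 5:00 = 18:10 on Sep 16.
+7 hours 15 minutes → arrive 01:25 UTC on Sep 17.
Flight 2 in UTC: 09:15 − 8:45 = 00:30 on Sep 17.
+8 hours 55 minutes → arrive 09:25 UTC on Sep 17.
Flight 1 lands earlier by 8 hours.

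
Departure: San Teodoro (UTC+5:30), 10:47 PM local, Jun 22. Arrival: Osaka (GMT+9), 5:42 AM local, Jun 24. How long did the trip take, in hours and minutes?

27 hours 25 minutes

Departure in UTC: 10:47 PM − 5:30 = 5:17 PM on Jun 22.
Arrival in UTC: 5:42 AM − 9:00 = 8:42 PM on Jun 23.
Elapsed = 8:42 PM − 5:17 PM (+1 day) = 27 hours 25 minutes.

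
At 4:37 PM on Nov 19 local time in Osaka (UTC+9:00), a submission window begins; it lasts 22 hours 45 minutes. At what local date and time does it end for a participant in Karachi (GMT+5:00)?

Karachi is 4:00 behind Osaka.
After 22 hours and 45 minutes it is 3:22 PM (Nov 20) in Osaka.
Shift by the zone difference: 3:22 PM − 4:00 = 11:22 AM on Nov 20 in Karachi.

11:22 AM on November 20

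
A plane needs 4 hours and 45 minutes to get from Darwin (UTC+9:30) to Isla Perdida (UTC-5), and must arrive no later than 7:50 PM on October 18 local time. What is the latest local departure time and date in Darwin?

Target arrival in UTC: 7:50 PM + 5:00 = 12:50 AM on Oct 19.
Subtract 4 hours and 45 minutes → departure 8:05 PM UTC on Oct 18.
Darwin is UTC+9:30: 8:05 PM + 9:30 = 5:35 AM on Oct 19.

5:35 AM on Oct 19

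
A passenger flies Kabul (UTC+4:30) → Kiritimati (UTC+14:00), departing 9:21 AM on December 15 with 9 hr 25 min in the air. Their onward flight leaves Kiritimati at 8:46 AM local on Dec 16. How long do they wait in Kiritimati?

Convert departure to UTC: 9:21 AM − 4:30 = 4:51 AM UTC on Dec 15.
Add 9 hours and 25 minutes flight time → 2:16 PM UTC.
Kiritimati is UTC+14:00, so local arrival = 2:16 PM + 14:00 = 4:16 AM on Dec 16.
Layover = 8:46 AM − 4:16 AM = 4 hours 30 minutes.

4 hours 30 minutes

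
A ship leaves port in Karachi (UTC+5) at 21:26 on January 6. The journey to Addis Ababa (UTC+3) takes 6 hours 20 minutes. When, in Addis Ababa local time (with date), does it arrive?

01:46 on Jan 7

Convert departure to UTC: 21:26 − 5:00 = 16:26 UTC on Jan 6.
Add 6 hours 20 minutes travel time → 22:46 UTC.
Addis Ababa is UTC+3:00, so local arrival = 22:46 + 3:00 = 01:46 on Jan 7.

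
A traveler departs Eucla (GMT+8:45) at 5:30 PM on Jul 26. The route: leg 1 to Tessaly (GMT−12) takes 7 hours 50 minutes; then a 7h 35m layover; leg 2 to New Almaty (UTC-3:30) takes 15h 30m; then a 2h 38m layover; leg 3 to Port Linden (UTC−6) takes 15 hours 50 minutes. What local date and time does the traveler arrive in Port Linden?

4:08 AM on July 28

Convert departure to UTC: 5:30 PM − 8:45 = 8:45 AM UTC on Jul 26.
Add 7 hours and 50 minutes leg 1 → 4:35 PM UTC.
Add 7 hours and 35 minutes layover in Tessaly → 12:10 AM UTC (Jul 27).
Add 15 hours and 30 minutes leg 2 → 3:40 PM UTC.
Add 2 hours and 38 minutes layover in New Almaty → 6:18 PM UTC.
Add 15 hours 50 minutes leg 3 → 10:08 AM UTC (Jul 28).
Port Linden is UTC−6:00, so local arrival = 10:08 AM − 6:00 = 4:08 AM on Jul 28.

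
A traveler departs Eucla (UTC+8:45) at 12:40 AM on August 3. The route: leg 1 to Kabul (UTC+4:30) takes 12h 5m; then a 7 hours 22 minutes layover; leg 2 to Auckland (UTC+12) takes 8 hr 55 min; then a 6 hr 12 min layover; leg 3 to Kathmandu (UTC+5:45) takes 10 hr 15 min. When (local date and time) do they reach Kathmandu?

6:29 PM on Aug 4

Convert departure to UTC: 12:40 AM − 8:45 = 3:55 PM UTC on Aug 2.
Add 12 hours and 5 minutes leg 1 → 4:00 AM UTC (Aug 3).
Add 7 hours 22 minutes layover in Kabul → 11:22 AM UTC.
Add 8 hours and 55 minutes leg 2 → 8:17 PM UTC.
Add 6 hours 12 minutes layover in Auckland → 2:29 AM UTC (Aug 4).
Add 10 hours 15 minutes leg 3 → 12:44 PM UTC.
Kathmandu is UTC+5:45, so local arrival = 12:44 PM + 5:45 = 6:29 PM on Aug 4.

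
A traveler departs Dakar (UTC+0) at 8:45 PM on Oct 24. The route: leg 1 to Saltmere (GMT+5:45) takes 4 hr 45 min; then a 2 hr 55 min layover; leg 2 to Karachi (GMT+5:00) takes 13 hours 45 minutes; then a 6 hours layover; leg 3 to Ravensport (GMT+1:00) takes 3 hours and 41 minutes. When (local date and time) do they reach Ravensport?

Dakar is at UTC+0, so departure is already 8:45 PM UTC on Oct 24.
Add 4 hours 45 minutes leg 1 → 1:30 AM UTC (Oct 25).
Add 2 hours and 55 minutes layover in Saltmere → 4:25 AM UTC.
Add 13 hours 45 minutes leg 2 → 6:10 PM UTC.
Add 6 hours layover in Karachi → 12:10 AM UTC (Oct 26).
Add 3 hours 41 minutes leg 3 → 3:51 AM UTC.
Ravensport is UTC+1:00, so local arrival = 3:51 AM + 1:00 = 4:51 AM on Oct 26.

4:51 AM on Oct 26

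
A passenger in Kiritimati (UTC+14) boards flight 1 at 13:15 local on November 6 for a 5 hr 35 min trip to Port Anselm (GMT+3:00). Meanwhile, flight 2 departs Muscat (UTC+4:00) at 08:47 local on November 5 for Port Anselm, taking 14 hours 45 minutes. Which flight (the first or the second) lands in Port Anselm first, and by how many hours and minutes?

the second, by 9 hours 18 minutes

Flight 1 in UTC: 13:15 − 14:00 = 23:15 on Nov 5.
+5 hours and 35 minutes → arrive 04:50 UTC on Nov 6.
Flight 2 in UTC: 08:47 − 4:00 = 04:47 on Nov 5.
+14 hours and 45 minutes → arrive 19:32 UTC on Nov 5.
Flight 2 lands earlier by 9 hours 18 minutes.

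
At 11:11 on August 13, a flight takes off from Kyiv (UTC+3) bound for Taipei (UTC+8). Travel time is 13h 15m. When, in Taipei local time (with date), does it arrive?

05:26 on August 14

Convert departure to UTC: 11:11 − 3:00 = 08:11 UTC on Aug 13.
Add 13 hours and 15 minutes travel time → 21:26 UTC.
Taipei is UTC+8:00, so local arrival = 21:26 + 8:00 = 05:26 on Aug 14.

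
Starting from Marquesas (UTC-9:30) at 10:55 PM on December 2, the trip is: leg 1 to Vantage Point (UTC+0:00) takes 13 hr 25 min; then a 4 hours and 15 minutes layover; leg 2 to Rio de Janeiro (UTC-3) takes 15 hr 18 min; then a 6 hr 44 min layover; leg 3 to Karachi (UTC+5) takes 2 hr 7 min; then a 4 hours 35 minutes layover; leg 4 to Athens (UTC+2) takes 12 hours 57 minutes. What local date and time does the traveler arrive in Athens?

Convert departure to UTC: 10:55 PM + 9:30 = 8:25 AM UTC on Dec 3.
Add 13 hours 25 minutes leg 1 → 9:50 PM UTC.
Add 4 hours 15 minutes layover in Vantage Point → 2:05 AM UTC (Dec 4).
Add 15 hours 18 minutes leg 2 → 5:23 PM UTC.
Add 6 hours 44 minutes layover in Rio de Janeiro → 12:07 AM UTC (Dec 5).
Add 2 hours and 7 minutes leg 3 → 2:14 AM UTC.
Add 4 hours 35 minutes layover in Karachi → 6:49 AM UTC.
Add 12 hours and 57 minutes leg 4 → 7:46 PM UTC.
Athens is UTC+2:00, so local arrival = 7:46 PM + 2:00 = 9:46 PM on Dec 5.

9:46 PM on December 5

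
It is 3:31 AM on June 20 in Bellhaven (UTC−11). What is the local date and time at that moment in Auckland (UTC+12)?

2:31 AM on Jun 21

In UTC: 3:31 AM + 11:00 = 2:31 PM on Jun 20.
Auckland is UTC+12:00: 2:31 PM + 12:00 = 2:31 AM on Jun 21.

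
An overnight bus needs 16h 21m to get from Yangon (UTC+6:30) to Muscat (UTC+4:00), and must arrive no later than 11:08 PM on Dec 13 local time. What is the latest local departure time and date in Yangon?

9:17 AM on December 13

Target arrival in UTC: 11:08 PM − 4:00 = 7:08 PM on Dec 13.
Subtract 16 hours and 21 minutes → departure 2:47 AM UTC on Dec 13.
Yangon is UTC+6:30: 2:47 AM + 6:30 = 9:17 AM on Dec 13.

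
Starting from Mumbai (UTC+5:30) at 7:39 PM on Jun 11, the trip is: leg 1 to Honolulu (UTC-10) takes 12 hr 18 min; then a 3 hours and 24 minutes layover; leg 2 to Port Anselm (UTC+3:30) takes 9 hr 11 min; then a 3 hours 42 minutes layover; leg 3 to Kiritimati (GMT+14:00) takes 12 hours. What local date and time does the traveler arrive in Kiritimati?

8:44 PM on June 13

Convert departure to UTC: 7:39 PM − 5:30 = 2:09 PM UTC on Jun 11.
Add 12 hours 18 minutes leg 1 → 2:27 AM UTC (Jun 12).
Add 3 hours 24 minutes layover in Honolulu → 5:51 AM UTC.
Add 9 hours and 11 minutes leg 2 → 3:02 PM UTC.
Add 3 hours and 42 minutes layover in Port Anselm → 6:44 PM UTC.
Add 12 hours leg 3 → 6:44 AM UTC (Jun 13).
Kiritimati is UTC+14:00, so local arrival = 6:44 AM + 14:00 = 8:44 PM on Jun 13.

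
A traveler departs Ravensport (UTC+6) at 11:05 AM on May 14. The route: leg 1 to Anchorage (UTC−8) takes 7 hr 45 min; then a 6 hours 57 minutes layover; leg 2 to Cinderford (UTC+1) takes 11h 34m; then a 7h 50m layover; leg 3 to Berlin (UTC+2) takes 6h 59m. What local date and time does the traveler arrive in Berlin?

12:10 AM on May 16

Convert departure to UTC: 11:05 AM − 6:00 = 5:05 AM UTC on May 14.
Add 7 hours and 45 minutes leg 1 → 12:50 PM UTC.
Add 6 hours and 57 minutes layover in Anchorage → 7:47 PM UTC.
Add 11 hours 34 minutes leg 2 → 7:21 AM UTC (May 15).
Add 7 hours and 50 minutes layover in Cinderford → 3:11 PM UTC.
Add 6 hours and 59 minutes leg 3 → 10:10 PM UTC.
Berlin is UTC+2:00, so local arrival = 10:10 PM + 2:00 = 12:10 AM on May 16.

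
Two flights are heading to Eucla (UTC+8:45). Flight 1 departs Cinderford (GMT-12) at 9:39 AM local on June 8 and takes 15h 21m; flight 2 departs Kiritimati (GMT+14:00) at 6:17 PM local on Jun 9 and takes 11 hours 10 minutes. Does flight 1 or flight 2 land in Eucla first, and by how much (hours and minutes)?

the first, by 2 hours 27 minutes

Flight 1 in UTC: 9:39 AM + 12:00 = 9:39 PM on Jun 8.
+15 hours and 21 minutes → arrive 1:00 PM UTC on Jun 9.
Flight 2 in UTC: 6:17 PM − 14:00 = 4:17 AM on Jun 9.
+11 hours and 10 minutes → arrive 3:27 PM UTC on Jun 9.
Flight 1 lands earlier by 2 hours 27 minutes.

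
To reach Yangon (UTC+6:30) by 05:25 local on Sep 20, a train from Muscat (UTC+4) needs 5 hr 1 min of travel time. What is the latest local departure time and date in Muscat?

21:54 on September 19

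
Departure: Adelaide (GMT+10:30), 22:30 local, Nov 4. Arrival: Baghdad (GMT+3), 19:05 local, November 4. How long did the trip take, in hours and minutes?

Baghdad is 7:30 behind Adelaide.
Clock-face elapsed time (ignoring zones) is −3 hours 25 minutes.
Actual elapsed = −3 hours 25 minutes + 7:30 = 4 hours 5 minutes.

4 hours 5 minutes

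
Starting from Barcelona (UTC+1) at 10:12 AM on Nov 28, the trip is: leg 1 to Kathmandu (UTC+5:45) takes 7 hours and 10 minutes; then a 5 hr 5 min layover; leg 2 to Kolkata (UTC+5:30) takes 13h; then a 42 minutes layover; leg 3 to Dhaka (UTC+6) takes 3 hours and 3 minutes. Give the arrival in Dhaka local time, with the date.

8:12 PM on Nov 29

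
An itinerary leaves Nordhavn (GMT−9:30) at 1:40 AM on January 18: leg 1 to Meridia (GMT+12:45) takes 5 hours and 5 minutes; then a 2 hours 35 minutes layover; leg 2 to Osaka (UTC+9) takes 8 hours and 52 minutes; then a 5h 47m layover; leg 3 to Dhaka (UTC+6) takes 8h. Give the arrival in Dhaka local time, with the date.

11:29 PM on January 19

Convert departure to UTC: 1:40 AM + 9:30 = 11:10 AM UTC on Jan 18.
Add 5 hours and 5 minutes leg 1 → 4:15 PM UTC.
Add 2 hours and 35 minutes layover in Meridia → 6:50 PM UTC.
Add 8 hours and 52 minutes leg 2 → 3:42 AM UTC (Jan 19).
Add 5 hours and 47 minutes layover in Osaka → 9:29 AM UTC.
Add 8 hours leg 3 → 5:29 PM UTC.
Dhaka is UTC+6:00, so local arrival = 5:29 PM + 6:00 = 11:29 PM on Jan 19.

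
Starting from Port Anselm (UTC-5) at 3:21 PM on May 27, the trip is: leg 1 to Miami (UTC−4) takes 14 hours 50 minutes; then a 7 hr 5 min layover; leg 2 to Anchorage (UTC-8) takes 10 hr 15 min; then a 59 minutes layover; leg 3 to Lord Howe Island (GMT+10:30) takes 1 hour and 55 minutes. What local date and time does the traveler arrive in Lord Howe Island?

Convert departure to UTC: 3:21 PM + 5:00 = 8:21 PM UTC on May 27.
Add 14 hours and 50 minutes leg 1 → 11:11 AM UTC (May 28).
Add 7 hours and 5 minutes layover in Miami → 6:16 PM UTC.
Add 10 hours 15 minutes leg 2 → 4:31 AM UTC (May 29).
Add 59 minutes layover in Anchorage → 5:30 AM UTC.
Add 1 hour 55 minutes leg 3 → 7:25 AM UTC.
Lord Howe Island is UTC+10:30, so local arrival = 7:25 AM + 10:30 = 5:55 PM on May 29.

5:55 PM on May 29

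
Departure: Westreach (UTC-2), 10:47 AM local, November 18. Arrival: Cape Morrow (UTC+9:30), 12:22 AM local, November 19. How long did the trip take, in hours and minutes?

2 hours 5 minutes

Departure in UTC: 10:47 AM + 2:00 = 12:47 PM on Nov 18.
Arrival in UTC: 12:22 AM − 9:30 = 2:52 PM on Nov 18.
Elapsed = 2:52 PM − 12:47 PM = 2 hours 5 minutes.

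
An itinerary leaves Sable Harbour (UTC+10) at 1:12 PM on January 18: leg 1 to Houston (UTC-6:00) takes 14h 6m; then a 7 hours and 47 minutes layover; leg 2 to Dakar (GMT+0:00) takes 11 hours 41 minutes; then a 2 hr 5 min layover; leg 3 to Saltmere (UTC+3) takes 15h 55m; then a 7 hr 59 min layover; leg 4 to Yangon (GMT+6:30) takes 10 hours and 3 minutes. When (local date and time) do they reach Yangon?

Convert departure to UTC: 1:12 PM − 10:00 = 3:12 AM UTC on Jan 18.
Add 14 hours and 6 minutes leg 1 → 5:18 PM UTC.
Add 7 hours 47 minutes layover in Houston → 1:05 AM UTC (Jan 19).
Add 11 hours 41 minutes leg 2 → 12:46 PM UTC.
Add 2 hours and 5 minutes layover in Dakar → 2:51 PM UTC.
Add 15 hours 55 minutes leg 3 → 6:46 AM UTC (Jan 20).
Add 7 hours and 59 minutes layover in Saltmere → 2:45 PM UTC.
Add 10 hours 3 minutes leg 4 → 12:48 AM UTC (Jan 21).
Yangon is UTC+6:30, so local arrival = 12:48 AM + 6:30 = 7:18 AM on Jan 21.

7:18 AM on Jan 21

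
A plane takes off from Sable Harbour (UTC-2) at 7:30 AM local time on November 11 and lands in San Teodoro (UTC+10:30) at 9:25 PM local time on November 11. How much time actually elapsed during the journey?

1 hour 25 minutes

Departure in UTC: 7:30 AM + 2:00 = 9:30 AM on Nov 11.
Arrival in UTC: 9:25 PM − 10:30 = 10:55 AM on Nov 11.
Elapsed = 10:55 AM − 9:30 AM = 1 hour 25 minutes.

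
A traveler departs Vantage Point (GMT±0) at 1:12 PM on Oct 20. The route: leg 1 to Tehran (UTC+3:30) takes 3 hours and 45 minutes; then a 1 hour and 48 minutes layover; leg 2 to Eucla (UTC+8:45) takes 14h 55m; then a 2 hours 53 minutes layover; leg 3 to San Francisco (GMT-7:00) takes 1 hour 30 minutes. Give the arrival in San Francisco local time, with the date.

7:03 AM on Oct 21

Vantage Point is at UTC+0, so departure is already 1:12 PM UTC on Oct 20.
Add 3 hours and 45 minutes leg 1 → 4:57 PM UTC.
Add 1 hour and 48 minutes layover in Tehran → 6:45 PM UTC.
Add 14 hours and 55 minutes leg 2 → 9:40 AM UTC (Oct 21).
Add 2 hours and 53 minutes layover in Eucla → 12:33 PM UTC.
Add 1 hour 30 minutes leg 3 → 2:03 PM UTC.
San Francisco is UTC−7:00, so local arrival = 2:03 PM − 7:00 = 7:03 AM on Oct 21.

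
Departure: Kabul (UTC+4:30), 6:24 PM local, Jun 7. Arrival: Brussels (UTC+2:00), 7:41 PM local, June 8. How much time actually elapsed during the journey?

27 hours 47 minutes

Departure in UTC: 6:24 PM − 4:30 = 1:54 PM on Jun 7.
Arrival in UTC: 7:41 PM − 2:00 = 5:41 PM on Jun 8.
Elapsed = 5:41 PM − 1:54 PM (+1 day) = 27 hours 47 minutes.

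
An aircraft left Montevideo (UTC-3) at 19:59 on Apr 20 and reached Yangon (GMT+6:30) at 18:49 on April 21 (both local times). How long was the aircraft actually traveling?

13 hours 20 minutes

Departure in UTC: 19:59 + 3:00 = 22:59 on Apr 20.
Arrival in UTC: 18:49 − 6:30 = 12:19 on Apr 21.
Elapsed = 12:19 − 22:59 (+1 day) = 13 hours 20 minutes.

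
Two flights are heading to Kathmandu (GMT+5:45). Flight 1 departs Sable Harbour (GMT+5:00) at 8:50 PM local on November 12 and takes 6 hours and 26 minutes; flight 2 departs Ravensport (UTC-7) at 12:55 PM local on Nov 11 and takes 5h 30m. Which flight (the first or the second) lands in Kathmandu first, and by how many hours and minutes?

Flight 1 in UTC: 8:50 PM − 5:00 = 3:50 PM on Nov 12.
+6 hours 26 minutes → arrive 10:16 PM UTC on Nov 12.
Flight 2 in UTC: 12:55 PM + 7:00 = 7:55 PM on Nov 11.
+5 hours and 30 minutes → arrive 1:25 AM UTC on Nov 12.
Flight 2 lands earlier by 20 hours 51 minutes.

the second, by 20 hours 51 minutes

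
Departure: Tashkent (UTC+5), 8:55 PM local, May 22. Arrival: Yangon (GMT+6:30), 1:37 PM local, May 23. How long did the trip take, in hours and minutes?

Yangon is 1:30 ahead of Tashkent.
Clock-face elapsed time (ignoring zones) is 16 hours 42 minutes.
Actual elapsed = 16 hours 42 minutes − 1:30 = 15 hours 12 minutes.

15 hours 12 minutes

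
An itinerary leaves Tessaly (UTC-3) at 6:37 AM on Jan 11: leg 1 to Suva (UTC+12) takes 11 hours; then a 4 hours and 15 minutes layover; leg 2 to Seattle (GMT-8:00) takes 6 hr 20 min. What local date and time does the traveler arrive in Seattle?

Convert departure to UTC: 6:37 AM + 3:00 = 9:37 AM UTC on Jan 11.
Add 11 hours leg 1 → 8:37 PM UTC.
Add 4 hours and 15 minutes layover in Suva → 12:52 AM UTC (Jan 12).
Add 6 hours and 20 minutes leg 2 → 7:12 AM UTC.
Seattle is UTC−8:00, so local arrival = 7:12 AM − 8:00 = 11:12 PM on Jan 11.

11:12 PM on Jan 11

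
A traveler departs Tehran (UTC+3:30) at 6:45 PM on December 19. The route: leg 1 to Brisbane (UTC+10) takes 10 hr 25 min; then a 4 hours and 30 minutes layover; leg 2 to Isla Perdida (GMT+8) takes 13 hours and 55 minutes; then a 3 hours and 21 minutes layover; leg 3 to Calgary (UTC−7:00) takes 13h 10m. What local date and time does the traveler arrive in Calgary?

Convert departure to UTC: 6:45 PM − 3:30 = 3:15 PM UTC on Dec 19.
Add 10 hours and 25 minutes leg 1 → 1:40 AM UTC (Dec 20).
Add 4 hours and 30 minutes layover in Brisbane → 6:10 AM UTC.
Add 13 hours 55 minutes leg 2 → 8:05 PM UTC.
Add 3 hours and 21 minutes layover in Isla Perdida → 11:26 PM UTC.
Add 13 hours and 10 minutes leg 3 → 12:36 PM UTC (Dec 21).
Calgary is UTC−7:00, so local arrival = 12:36 PM − 7:00 = 5:36 AM on Dec 21.

5:36 AM on December 21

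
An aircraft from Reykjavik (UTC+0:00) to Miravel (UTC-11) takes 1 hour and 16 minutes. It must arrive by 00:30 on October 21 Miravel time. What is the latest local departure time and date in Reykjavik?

10:14 on Oct 21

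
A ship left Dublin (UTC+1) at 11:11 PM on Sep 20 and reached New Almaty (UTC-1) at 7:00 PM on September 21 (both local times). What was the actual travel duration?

Departure in UTC: 11:11 PM − 1:00 = 10:11 PM on Sep 20.
Arrival in UTC: 7:00 PM + 1:00 = 8:00 PM on Sep 21.
Elapsed = 8:00 PM − 10:11 PM (+1 day) = 21 hours 49 minutes.

21 hours 49 minutes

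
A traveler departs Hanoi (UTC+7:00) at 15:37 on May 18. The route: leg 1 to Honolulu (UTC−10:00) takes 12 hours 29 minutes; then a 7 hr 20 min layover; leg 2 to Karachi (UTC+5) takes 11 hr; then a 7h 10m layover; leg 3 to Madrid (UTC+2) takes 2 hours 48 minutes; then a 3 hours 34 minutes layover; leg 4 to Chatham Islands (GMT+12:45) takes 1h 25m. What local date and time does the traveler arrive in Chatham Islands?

19:08 on May 20

Convert departure to UTC: 15:37 − 7:00 = 08:37 UTC on May 18.
Add 12 hours 29 minutes leg 1 → 21:06 UTC.
Add 7 hours and 20 minutes layover in Honolulu → 04:26 UTC (May 19).
Add 11 hours leg 2 → 15:26 UTC.
Add 7 hours and 10 minutes layover in Karachi → 22:36 UTC.
Add 2 hours 48 minutes leg 3 → 01:24 UTC (May 20).
Add 3 hours 34 minutes layover in Madrid → 04:58 UTC.
Add 1 hour and 25 minutes leg 4 → 06:23 UTC.
Chatham Islands is UTC+12:45, so local arrival = 06:23 + 12:45 = 19:08 on May 20.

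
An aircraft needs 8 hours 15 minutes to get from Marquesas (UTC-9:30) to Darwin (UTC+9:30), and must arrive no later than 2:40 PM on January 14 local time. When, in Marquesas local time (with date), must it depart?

Target arrival in UTC: 2:40 PM − 9:30 = 5:10 AM on Jan 14.
Subtract 8 hours and 15 minutes → departure 8:55 PM UTC on Jan 13.
Marquesas is UTC−9:30: 8:55 PM − 9:30 = 11:25 AM on Jan 13.

11:25 AM on January 13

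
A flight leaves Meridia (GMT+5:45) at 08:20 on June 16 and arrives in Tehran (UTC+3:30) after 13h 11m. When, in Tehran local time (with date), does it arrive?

Convert departure to UTC: 08:20 − 5:45 = 02:35 UTC on Jun 16.
Add 13 hours and 11 minutes travel time → 15:46 UTC.
Tehran is UTC+3:30, so local arrival = 15:46 + 3:30 = 19:16 on Jun 16.

19:16 on June 16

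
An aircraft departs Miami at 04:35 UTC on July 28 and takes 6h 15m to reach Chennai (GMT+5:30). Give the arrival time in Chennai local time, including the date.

Departure is given in UTC: 04:35 on Jul 28.
Add 6 hours 15 minutes → 10:50 UTC.
Chennai is UTC+5:30: 10:50 + 5:30 = 16:20 on Jul 28.

16:20 on July 28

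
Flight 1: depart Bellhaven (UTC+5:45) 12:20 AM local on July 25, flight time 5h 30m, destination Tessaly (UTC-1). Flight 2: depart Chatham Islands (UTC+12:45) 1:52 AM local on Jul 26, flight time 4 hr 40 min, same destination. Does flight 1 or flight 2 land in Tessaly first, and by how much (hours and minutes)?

the first, by 17 hours 42 minutes

Flight 1 in UTC: 12:20 AM − 5:45 = 6:35 PM on Jul 24.
+5 hours and 30 minutes → arrive 12:05 AM UTC on Jul 25.
Flight 2 in UTC: 1:52 AM − 12:45 = 1:07 PM on Jul 25.
+4 hours 40 minutes → arrive 5:47 PM UTC on Jul 25.
Flight 1 lands earlier by 17 hours 42 minutes.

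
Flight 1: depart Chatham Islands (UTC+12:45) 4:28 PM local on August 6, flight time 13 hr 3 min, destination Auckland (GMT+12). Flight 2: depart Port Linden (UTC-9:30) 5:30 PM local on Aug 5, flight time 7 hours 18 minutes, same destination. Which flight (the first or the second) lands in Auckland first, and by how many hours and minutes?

the second, by 6 hours 28 minutes

Flight 1 in UTC: 4:28 PM − 12:45 = 3:43 AM on Aug 6.
+13 hours and 3 minutes → arrive 4:46 PM UTC on Aug 6.
Flight 2 in UTC: 5:30 PM + 9:30 = 3:00 AM on Aug 6.
+7 hours and 18 minutes → arrive 10:18 AM UTC on Aug 6.
Flight 2 lands earlier by 6 hours 28 minutes.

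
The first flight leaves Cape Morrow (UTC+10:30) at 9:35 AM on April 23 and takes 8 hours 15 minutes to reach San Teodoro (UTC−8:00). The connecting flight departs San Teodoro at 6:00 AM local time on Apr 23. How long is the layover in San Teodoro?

Convert departure to UTC: 9:35 AM − 10:30 = 11:05 PM UTC on Apr 22.
Add 8 hours and 15 minutes flight time → 7:20 AM UTC (Apr 23).
San Teodoro is UTC−8:00, so local arrival = 7:20 AM − 8:00 = 11:20 PM on Apr 22.
Layover = 6:00 AM − 11:20 PM (+1 day) = 6 hours 40 minutes.

6 hours 40 minutes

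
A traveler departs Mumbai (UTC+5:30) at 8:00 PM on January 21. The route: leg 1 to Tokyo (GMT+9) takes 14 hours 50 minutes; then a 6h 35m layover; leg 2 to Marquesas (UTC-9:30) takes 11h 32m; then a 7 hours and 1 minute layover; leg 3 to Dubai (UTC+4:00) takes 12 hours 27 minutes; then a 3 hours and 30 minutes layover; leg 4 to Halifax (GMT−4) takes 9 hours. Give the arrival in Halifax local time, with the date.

Convert departure to UTC: 8:00 PM − 5:30 = 2:30 PM UTC on Jan 21.
Add 14 hours 50 minutes leg 1 → 5:20 AM UTC (Jan 22).
Add 6 hours and 35 minutes layover in Tokyo → 11:55 AM UTC.
Add 11 hours 32 minutes leg 2 → 11:27 PM UTC.
Add 7 hours and 1 minute layover in Marquesas → 6:28 AM UTC (Jan 23).
Add 12 hours and 27 minutes leg 3 → 6:55 PM UTC.
Add 3 hours 30 minutes layover in Dubai → 10:25 PM UTC.
Add 9 hours leg 4 → 7:25 AM UTC (Jan 24).
Halifax is UTC−4:00, so local arrival = 7:25 AM − 4:00 = 3:25 AM on Jan 24.

3:25 AM on January 24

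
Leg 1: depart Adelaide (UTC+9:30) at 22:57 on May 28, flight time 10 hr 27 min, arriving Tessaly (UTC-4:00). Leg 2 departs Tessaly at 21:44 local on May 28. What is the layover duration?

Convert departure to UTC: 22:57 − 9:30 = 13:27 UTC on May 28.
Add 10 hours 27 minutes flight time → 23:54 UTC.
Tessaly is UTC−4:00, so local arrival = 23:54 − 4:00 = 19:54 on May 28.
Layover = 21:44 − 19:54 = 1 hour 50 minutes.

1 hour 50 minutes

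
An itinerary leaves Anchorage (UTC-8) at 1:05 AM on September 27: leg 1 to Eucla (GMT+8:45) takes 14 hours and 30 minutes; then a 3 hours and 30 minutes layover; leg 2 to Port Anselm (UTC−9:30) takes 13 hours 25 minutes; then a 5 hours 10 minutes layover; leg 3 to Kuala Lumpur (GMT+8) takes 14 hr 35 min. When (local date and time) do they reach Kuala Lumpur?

Convert departure to UTC: 1:05 AM + 8:00 = 9:05 AM UTC on Sep 27.
Add 14 hours and 30 minutes leg 1 → 11:35 PM UTC.
Add 3 hours 30 minutes layover in Eucla → 3:05 AM UTC (Sep 28).
Add 13 hours 25 minutes leg 2 → 4:30 PM UTC.
Add 5 hours 10 minutes layover in Port Anselm → 9:40 PM UTC.
Add 14 hours 35 minutes leg 3 → 12:15 PM UTC (Sep 29).
Kuala Lumpur is UTC+8:00, so local arrival = 12:15 PM + 8:00 = 8:15 PM on Sep 29.

8:15 PM on September 29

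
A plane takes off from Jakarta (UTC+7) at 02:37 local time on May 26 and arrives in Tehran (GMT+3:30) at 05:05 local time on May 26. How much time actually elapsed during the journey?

5 hours 58 minutes

Departure in UTC: 02:37 − 7:00 = 19:37 on May 25.
Arrival in UTC: 05:05 − 3:30 = 01:35 on May 26.
Elapsed = 01:35 − 19:37 (+1 day) = 5 hours 58 minutes.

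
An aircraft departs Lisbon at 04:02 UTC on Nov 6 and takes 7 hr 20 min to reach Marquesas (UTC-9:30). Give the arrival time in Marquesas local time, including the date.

Departure is given in UTC: 04:02 on Nov 6.
Add 7 hours 20 minutes → 11:22 UTC.
Marquesas is UTC−9:30: 11:22 − 9:30 = 01:52 on Nov 6.

01:52 on November 6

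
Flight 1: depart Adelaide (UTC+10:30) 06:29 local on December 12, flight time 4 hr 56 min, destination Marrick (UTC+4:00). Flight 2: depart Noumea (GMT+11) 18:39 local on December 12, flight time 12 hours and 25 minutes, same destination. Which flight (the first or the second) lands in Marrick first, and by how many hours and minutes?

the first, by 19 hours 9 minutes

Flight 1 in UTC: 06:29 − 10:30 = 19:59 on Dec 11.
+4 hours 56 minutes → arrive 00:55 UTC on Dec 12.
Flight 2 in UTC: 18:39 − 11:00 = 07:39 on Dec 12.
+12 hours 25 minutes → arrive 20:04 UTC on Dec 12.
Flight 1 lands earlier by 19 hours 9 minutes.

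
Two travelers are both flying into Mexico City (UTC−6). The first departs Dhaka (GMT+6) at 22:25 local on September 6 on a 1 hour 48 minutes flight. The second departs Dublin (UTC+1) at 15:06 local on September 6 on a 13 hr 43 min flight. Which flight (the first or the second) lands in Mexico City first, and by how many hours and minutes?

Flight 1 in UTC: 22:25 − 6:00 = 16:25 on Sep 6.
+1 hour 48 minutes → arrive 18:13 UTC on Sep 6.
Flight 2 in UTC: 15:06 − 1:00 = 14:06 on Sep 6.
+13 hours 43 minutes → arrive 03:49 UTC on Sep 7.
Flight 1 lands earlier by 9 hours 36 minutes.

the first, by 9 hours 36 minutes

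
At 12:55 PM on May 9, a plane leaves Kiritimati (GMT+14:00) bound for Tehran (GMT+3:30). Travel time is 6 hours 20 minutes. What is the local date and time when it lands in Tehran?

8:45 AM on May 9

Tehran is 10:30 behind Kiritimati.
After 6 hours 20 minutes it is 7:15 PM in Kiritimati.
Shift by the zone difference: 7:15 PM − 10:30 = 8:45 AM on May 9 in Tehran.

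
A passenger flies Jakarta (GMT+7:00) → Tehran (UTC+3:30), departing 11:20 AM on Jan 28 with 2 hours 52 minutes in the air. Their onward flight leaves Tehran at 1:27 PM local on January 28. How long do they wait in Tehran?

Convert departure to UTC: 11:20 AM − 7:00 = 4:20 AM UTC on Jan 28.
Add 2 hours and 52 minutes flight time → 7:12 AM UTC.
Tehran is UTC+3:30, so local arrival = 7:12 AM + 3:30 = 10:42 AM on Jan 28.
Layover = 1:27 PM − 10:42 AM = 2 hours 45 minutes.

2 hours 45 minutes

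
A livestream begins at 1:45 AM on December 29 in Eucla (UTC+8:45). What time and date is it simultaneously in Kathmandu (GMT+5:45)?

10:45 PM on Dec 28

Kathmandu is 3:00 behind Eucla.
Shift by the zone difference: 1:45 AM − 3:00 = 10:45 PM on Dec 28 in Kathmandu.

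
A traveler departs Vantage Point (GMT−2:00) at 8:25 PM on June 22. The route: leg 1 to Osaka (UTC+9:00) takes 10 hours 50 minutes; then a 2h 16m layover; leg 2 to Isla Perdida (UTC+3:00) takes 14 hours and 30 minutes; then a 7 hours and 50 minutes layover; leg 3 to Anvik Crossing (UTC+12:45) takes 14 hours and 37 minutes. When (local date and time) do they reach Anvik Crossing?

1:13 PM on June 25

Convert departure to UTC: 8:25 PM + 2:00 = 10:25 PM UTC on Jun 22.
Add 10 hours 50 minutes leg 1 → 9:15 AM UTC (Jun 23).
Add 2 hours and 16 minutes layover in Osaka → 11:31 AM UTC.
Add 14 hours and 30 minutes leg 2 → 2:01 AM UTC (Jun 24).
Add 7 hours 50 minutes layover in Isla Perdida → 9:51 AM UTC.
Add 14 hours 37 minutes leg 3 → 12:28 AM UTC (Jun 25).
Anvik Crossing is UTC+12:45, so local arrival = 12:28 AM + 12:45 = 1:13 PM on Jun 25.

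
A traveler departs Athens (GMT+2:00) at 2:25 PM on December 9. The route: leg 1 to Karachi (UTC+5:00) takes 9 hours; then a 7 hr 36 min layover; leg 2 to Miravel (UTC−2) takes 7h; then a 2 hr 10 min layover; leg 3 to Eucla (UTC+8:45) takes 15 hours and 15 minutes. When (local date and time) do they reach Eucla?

2:11 PM on Dec 11

Convert departure to UTC: 2:25 PM − 2:00 = 12:25 PM UTC on Dec 9.
Add 9 hours leg 1 → 9:25 PM UTC.
Add 7 hours and 36 minutes layover in Karachi → 5:01 AM UTC (Dec 10).
Add 7 hours leg 2 → 12:01 PM UTC.
Add 2 hours and 10 minutes layover in Miravel → 2:11 PM UTC.
Add 15 hours and 15 minutes leg 3 → 5:26 AM UTC (Dec 11).
Eucla is UTC+8:45, so local arrival = 5:26 AM + 8:45 = 2:11 PM on Dec 11.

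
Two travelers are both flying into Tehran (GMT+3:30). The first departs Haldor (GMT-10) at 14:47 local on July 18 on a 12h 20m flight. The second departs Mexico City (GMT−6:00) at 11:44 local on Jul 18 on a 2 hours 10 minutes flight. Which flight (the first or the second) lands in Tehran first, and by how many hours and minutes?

the second, by 17 hours 13 minutes

Flight 1 in UTC: 14:47 + 10:00 = 00:47 on Jul 19.
+12 hours 20 minutes → arrive 13:07 UTC on Jul 19.
Flight 2 in UTC: 11:44 + 6:00 = 17:44 on Jul 18.
+2 hours 10 minutes → arrive 19:54 UTC on Jul 18.
Flight 2 lands earlier by 17 hours 13 minutes.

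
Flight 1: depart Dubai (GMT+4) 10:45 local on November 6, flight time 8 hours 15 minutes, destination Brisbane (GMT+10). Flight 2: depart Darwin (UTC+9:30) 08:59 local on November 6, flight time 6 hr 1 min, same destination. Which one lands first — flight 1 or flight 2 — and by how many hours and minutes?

Flight 1 in UTC: 10:45 − 4:00 = 06:45 on Nov 6.
+8 hours 15 minutes → arrive 15:00 UTC on Nov 6.
Flight 2 in UTC: 08:59 − 9:30 = 23:29 on Nov 5.
+6 hours 1 minute → arrive 05:30 UTC on Nov 6.
Flight 2 lands earlier by 9 hours 30 minutes.

the second, by 9 hours 30 minutes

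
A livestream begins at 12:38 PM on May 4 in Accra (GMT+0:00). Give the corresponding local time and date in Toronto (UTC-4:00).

Toronto is 4:00 behind Accra.
Shift by the zone difference: 12:38 PM − 4:00 = 8:38 AM on May 4 in Toronto.

8:38 AM on May 4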